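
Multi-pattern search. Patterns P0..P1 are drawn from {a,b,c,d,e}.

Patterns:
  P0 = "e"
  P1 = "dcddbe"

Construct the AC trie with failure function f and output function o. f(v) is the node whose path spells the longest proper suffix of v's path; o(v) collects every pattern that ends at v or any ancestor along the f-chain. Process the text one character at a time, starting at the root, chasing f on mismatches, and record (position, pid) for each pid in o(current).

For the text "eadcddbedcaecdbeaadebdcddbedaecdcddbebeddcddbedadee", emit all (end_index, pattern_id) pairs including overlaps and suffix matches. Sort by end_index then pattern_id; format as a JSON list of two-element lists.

Build automaton:
Trie (insert patterns):
  0='ε' goto d→2 e→1
  1='e' goto ·  [P0 ends]
  2='d' goto c→3
  3='dc' goto d→4
  4='dcd' goto d→5
  5='dcdd' goto b→6
  6='dcddb' goto e→7
  7='dcddbe' goto ·  [P1 ends]

BFS fail/out derivation:
  n1('e'): parent n0 fail=0; on 'e' 0 → fail=0;  out {0}∪∅={0}
  n2('d'): parent n0 fail=0; on 'd' 0 → fail=0;  out ∅∪∅=∅
  n3('dc'): parent n2 fail=0; on 'c' 0 → fail=0;  out ∅∪∅=∅
  n4('dcd'): parent n3 fail=0; on 'd' 0 → fail=2;  out ∅∪∅=∅
  n5('dcdd'): parent n4 fail=2; on 'd' 2→0 → fail=2;  out ∅∪∅=∅
  n6('dcddb'): parent n5 fail=2; on 'b' 2→0 → fail=0;  out ∅∪∅=∅
  n7('dcddbe'): parent n6 fail=0; on 'e' 0 → fail=1;  out {1}∪{0}={0,1}

Text stream:
pos 0 'e': at 1  → match P0@[0:0]
pos 1 'a': at 0 ·f
pos 2 'd': at 2
pos 3 'c': at 3
pos 4 'd': at 4
pos 5 'd': at 5
pos 6 'b': at 6
pos 7 'e': at 7  → match P0@[7:7],P1@[2:7]
pos 8 'd': at 2 ·f
pos 9 'c': at 3
pos 10 'a': at 0 ·f
pos 11 'e': at 1  → match P0@[11:11]
pos 12 'c': at 0 ·f
pos 13 'd': at 2
pos 14 'b': at 0 ·f
pos 15 'e': at 1  → match P0@[15:15]
pos 16 'a': at 0 ·f
pos 17 'a': at 0
pos 18 'd': at 2
pos 19 'e': at 1 ·f  → match P0@[19:19]
pos 20 'b': at 0 ·f
pos 21 'd': at 2
pos 22 'c': at 3
pos 23 'd': at 4
pos 24 'd': at 5
pos 25 'b': at 6
pos 26 'e': at 7  → match P0@[26:26],P1@[21:26]
pos 27 'd': at 2 ·f
pos 28 'a': at 0 ·f
pos 29 'e': at 1  → match P0@[29:29]
pos 30 'c': at 0 ·f
pos 31 'd': at 2
pos 32 'c': at 3
pos 33 'd': at 4
pos 34 'd': at 5
pos 35 'b': at 6
pos 36 'e': at 7  → match P0@[36:36],P1@[31:36]
pos 37 'b': at 0 ·f
pos 38 'e': at 1  → match P0@[38:38]
pos 39 'd': at 2 ·f
pos 40 'd': at 2 ·f
pos 41 'c': at 3
pos 42 'd': at 4
pos 43 'd': at 5
pos 44 'b': at 6
pos 45 'e': at 7  → match P0@[45:45],P1@[40:45]
pos 46 'd': at 2 ·f
pos 47 'a': at 0 ·f
pos 48 'd': at 2
pos 49 'e': at 1 ·f  → match P0@[49:49]
pos 50 'e': at 1 ·f  → match P0@[50:50]

Matches: [[0,0],[7,0],[7,1],[11,0],[15,0],[19,0],[26,0],[26,1],[29,0],[36,0],[36,1],[38,0],[45,0],[45,1],[49,0],[50,0]]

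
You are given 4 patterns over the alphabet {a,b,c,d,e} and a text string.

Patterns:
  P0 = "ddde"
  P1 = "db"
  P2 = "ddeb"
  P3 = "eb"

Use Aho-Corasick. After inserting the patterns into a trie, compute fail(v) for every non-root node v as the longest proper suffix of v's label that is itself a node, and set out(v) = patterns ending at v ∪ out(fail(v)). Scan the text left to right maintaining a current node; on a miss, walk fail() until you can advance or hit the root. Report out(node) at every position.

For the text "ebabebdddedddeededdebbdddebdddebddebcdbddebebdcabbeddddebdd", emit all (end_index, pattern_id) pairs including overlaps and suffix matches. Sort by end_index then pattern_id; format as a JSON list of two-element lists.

Build:
Trie (insert patterns):
  n0 'ε': d→1 e→8
  n1 'd': b→5 d→2
  n2 'dd': d→3 e→6
  n3 'ddd': e→4
  n4 'ddde': ·  [P0 ends]
  n5 'db': ·  [P1 ends]
  n6 'dde': b→7
  n7 'ddeb': ·  [P2 ends]
  n8 'e': b→9
  n9 'eb': ·  [P3 ends]

BFS fail/out derivation:
  fail(1) 'd': from fail(0)=0 chase 'd': 0 ⇒ 0;  out=∅∪out(0)=∅
  fail(8) 'e': from fail(0)=0 chase 'e': 0 ⇒ 0;  out=∅∪out(0)=∅
  fail(2) 'dd': from fail(1)=0 chase 'd': 0 ⇒ 1;  out=∅∪out(1)=∅
  fail(5) 'db': from fail(1)=0 chase 'b': 0 ⇒ 0;  out={1}∪out(0)={1}
  fail(9) 'eb': from fail(8)=0 chase 'b': 0 ⇒ 0;  out={3}∪out(0)={3}
  fail(3) 'ddd': from fail(2)=1 chase 'd': 1 ⇒ 2;  out=∅∪out(2)=∅
  fail(6) 'dde': from fail(2)=1 chase 'e': 1→0 ⇒ 8;  out=∅∪out(8)=∅
  fail(4) 'ddde': from fail(3)=2 chase 'e': 2 ⇒ 6;  out={0}∪out(6)={0}
  fail(7) 'ddeb': from fail(6)=8 chase 'b': 8 ⇒ 9;  out={2}∪out(9)={2,3}

Run:
[0] read 'e'  n0⇒n8
[1] read 'b'  n8⇒n9  → match P3@[0:1]
[2] read 'a'  n9⇒n0 (via fail)
[3] read 'b'  n0⇒n0
[4] read 'e'  n0⇒n8
[5] read 'b'  n8⇒n9  → match P3@[4:5]
[6] read 'd'  n9⇒n1 (via fail)
[7] read 'd'  n1⇒n2
[8] read 'd'  n2⇒n3
[9] read 'e'  n3⇒n4  → match P0@[6:9]
[10] read 'd'  n4⇒n1 (via fail)
[11] read 'd'  n1⇒n2
[12] read 'd'  n2⇒n3
[13] read 'e'  n3⇒n4  → match P0@[10:13]
[14] read 'e'  n4⇒n8 (via fail)
[15] read 'd'  n8⇒n1 (via fail)
[16] read 'e'  n1⇒n8 (via fail)
[17] read 'd'  n8⇒n1 (via fail)
[18] read 'd'  n1⇒n2
[19] read 'e'  n2⇒n6
[20] read 'b'  n6⇒n7  → match P2@[17:20],P3@[19:20]
[21] read 'b'  n7⇒n0 (via fail)
[22] read 'd'  n0⇒n1
[23] read 'd'  n1⇒n2
[24] read 'd'  n2⇒n3
[25] read 'e'  n3⇒n4  → match P0@[22:25]
[26] read 'b'  n4⇒n7 (via fail)  → match P2@[23:26],P3@[25:26]
[27] read 'd'  n7⇒n1 (via fail)
[28] read 'd'  n1⇒n2
[29] read 'd'  n2⇒n3
[30] read 'e'  n3⇒n4  → match P0@[27:30]
[31] read 'b'  n4⇒n7 (via fail)  → match P2@[28:31],P3@[30:31]
[32] read 'd'  n7⇒n1 (via fail)
[33] read 'd'  n1⇒n2
[34] read 'e'  n2⇒n6
[35] read 'b'  n6⇒n7  → match P2@[32:35],P3@[34:35]
[36] read 'c'  n7⇒n0 (via fail)
[37] read 'd'  n0⇒n1
[38] read 'b'  n1⇒n5  → match P1@[37:38]
[39] read 'd'  n5⇒n1 (via fail)
[40] read 'd'  n1⇒n2
[41] read 'e'  n2⇒n6
[42] read 'b'  n6⇒n7  → match P2@[39:42],P3@[41:42]
[43] read 'e'  n7⇒n8 (via fail)
[44] read 'b'  n8⇒n9  → match P3@[43:44]
[45] read 'd'  n9⇒n1 (via fail)
[46] read 'c'  n1⇒n0 (via fail)
[47] read 'a'  n0⇒n0
[48] read 'b'  n0⇒n0
[49] read 'b'  n0⇒n0
[50] read 'e'  n0⇒n8
[51] read 'd'  n8⇒n1 (via fail)
[52] read 'd'  n1⇒n2
[53] read 'd'  n2⇒n3
[54] read 'd'  n3⇒n3 (via fail)
[55] read 'e'  n3⇒n4  → match P0@[52:55]
[56] read 'b'  n4⇒n7 (via fail)  → match P2@[53:56],P3@[55:56]
[57] read 'd'  n7⇒n1 (via fail)
[58] read 'd'  n1⇒n2

Result: [[1,3],[5,3],[9,0],[13,0],[20,2],[20,3],[25,0],[26,2],[26,3],[30,0],[31,2],[31,3],[35,2],[35,3],[38,1],[42,2],[42,3],[44,3],[55,0],[56,2],[56,3]]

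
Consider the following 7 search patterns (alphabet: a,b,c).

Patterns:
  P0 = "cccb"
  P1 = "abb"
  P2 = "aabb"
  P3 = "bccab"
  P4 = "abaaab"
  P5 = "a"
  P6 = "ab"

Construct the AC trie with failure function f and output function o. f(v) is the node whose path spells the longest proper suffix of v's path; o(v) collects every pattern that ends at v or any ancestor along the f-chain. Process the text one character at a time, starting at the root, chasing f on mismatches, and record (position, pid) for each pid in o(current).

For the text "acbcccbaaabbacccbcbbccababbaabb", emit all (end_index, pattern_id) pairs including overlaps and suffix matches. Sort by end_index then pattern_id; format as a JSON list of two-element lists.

Construct AC machine:
Trie (insert patterns):
  n0 'ε': a→5 b→11 c→1
  n1 'c': c→2
  n2 'cc': c→3
  n3 'ccc': b→4
  n4 'cccb': ·  ←P0
  n5 'a': a→8 b→6  ←P5
  n6 'ab': a→16 b→7  ←P6
  n7 'abb': ·  ←P1
  n8 'aa': b→9
  n9 'aab': b→10
  n10 'aabb': ·  ←P2
  n11 'b': c→12
  n12 'bc': c→13
  n13 'bcc': a→14
  n14 'bcca': b→15
  n15 'bccab': ·  ←P3
  n16 'aba': a→17
  n17 'abaa': a→18
  n18 'abaaa': b→19
  n19 'abaaab': ·  ←P4

Failure links (BFS by depth):
  n1('c'): parent n0 fail=0; on 'c' 0 → fail=0;  out ∅∪∅=∅
  n5('a'): parent n0 fail=0; on 'a' 0 → fail=0;  out {5}∪∅={5}
  n11('b'): parent n0 fail=0; on 'b' 0 → fail=0;  out ∅∪∅=∅
  n2('cc'): parent n1 fail=0; on 'c' 0 → fail=1;  out ∅∪∅=∅
  n6('ab'): parent n5 fail=0; on 'b' 0 → fail=11;  out {6}∪∅={6}
  n8('aa'): parent n5 fail=0; on 'a' 0 → fail=5;  out ∅∪{5}={5}
  n12('bc'): parent n11 fail=0; on 'c' 0 → fail=1;  out ∅∪∅=∅
  n3('ccc'): parent n2 fail=1; on 'c' 1 → fail=2;  out ∅∪∅=∅
  n7('abb'): parent n6 fail=11; on 'b' 11→0 → fail=11;  out {1}∪∅={1}
  n9('aab'): parent n8 fail=5; on 'b' 5 → fail=6;  out ∅∪{6}={6}
  n13('bcc'): parent n12 fail=1; on 'c' 1 → fail=2;  out ∅∪∅=∅
  n16('aba'): parent n6 fail=11; on 'a' 11→0 → fail=5;  out ∅∪{5}={5}
  n4('cccb'): parent n3 fail=2; on 'b' 2→1→0 → fail=11;  out {0}∪∅={0}
  n10('aabb'): parent n9 fail=6; on 'b' 6 → fail=7;  out {2}∪{1}={1,2}
  n14('bcca'): parent n13 fail=2; on 'a' 2→1→0 → fail=5;  out ∅∪{5}={5}
  n17('abaa'): parent n16 fail=5; on 'a' 5 → fail=8;  out ∅∪{5}={5}
  n15('bccab'): parent n14 fail=5; on 'b' 5 → fail=6;  out {3}∪{6}={3,6}
  n18('abaaa'): parent n17 fail=8; on 'a' 8→5 → fail=8;  out ∅∪{5}={5}
  n19('abaaab'): parent n18 fail=8; on 'b' 8 → fail=9;  out {4}∪{6}={4,6}

Run:
pos 0 'a': at 5  → match P5@[0:0]
pos 1 'c': at 1 ·f
pos 2 'b': at 11 ·f
pos 3 'c': at 12
pos 4 'c': at 13
pos 5 'c': at 3 ·f
pos 6 'b': at 4  → match P0@[3:6]
pos 7 'a': at 5 ·f  → match P5@[7:7]
pos 8 'a': at 8  → match P5@[8:8]
pos 9 'a': at 8 ·f  → match P5@[9:9]
pos 10 'b': at 9  → match P6@[9:10]
pos 11 'b': at 10  → match P1@[9:11],P2@[8:11]
pos 12 'a': at 5 ·f  → match P5@[12:12]
pos 13 'c': at 1 ·f
pos 14 'c': at 2
pos 15 'c': at 3
pos 16 'b': at 4  → match P0@[13:16]
pos 17 'c': at 12 ·f
pos 18 'b': at 11 ·f
pos 19 'b': at 11 ·f
pos 20 'c': at 12
pos 21 'c': at 13
pos 22 'a': at 14  → match P5@[22:22]
pos 23 'b': at 15  → match P3@[19:23],P6@[22:23]
pos 24 'a': at 16 ·f  → match P5@[24:24]
pos 25 'b': at 6 ·f  → match P6@[24:25]
pos 26 'b': at 7  → match P1@[24:26]
pos 27 'a': at 5 ·f  → match P5@[27:27]
pos 28 'a': at 8  → match P5@[28:28]
pos 29 'b': at 9  → match P6@[28:29]
pos 30 'b': at 10  → match P1@[28:30],P2@[27:30]

Matches: [[0,5],[6,0],[7,5],[8,5],[9,5],[10,6],[11,1],[11,2],[12,5],[16,0],[22,5],[23,3],[23,6],[24,5],[25,6],[26,1],[27,5],[28,5],[29,6],[30,1],[30,2]]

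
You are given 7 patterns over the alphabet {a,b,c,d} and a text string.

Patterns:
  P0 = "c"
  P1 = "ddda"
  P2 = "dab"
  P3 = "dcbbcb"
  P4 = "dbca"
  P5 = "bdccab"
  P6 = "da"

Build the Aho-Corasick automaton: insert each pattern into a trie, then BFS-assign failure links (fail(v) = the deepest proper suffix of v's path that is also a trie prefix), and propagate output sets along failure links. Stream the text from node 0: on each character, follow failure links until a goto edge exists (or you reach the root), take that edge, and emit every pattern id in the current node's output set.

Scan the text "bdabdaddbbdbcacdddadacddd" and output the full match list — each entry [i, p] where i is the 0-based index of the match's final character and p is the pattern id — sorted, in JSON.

Build automaton:
Trie (insert patterns):
  n0 'ε': b→16 c→1 d→2
  n1 'c': ·  ←P0
  n2 'd': a→6 b→13 c→8 d→3
  n3 'dd': d→4
  n4 'ddd': a→5
  n5 'ddda': ·  ←P1
  n6 'da': b→7  ←P6
  n7 'dab': ·  ←P2
  n8 'dc': b→9
  n9 'dcb': b→10
  n10 'dcbb': c→11
  n11 'dcbbc': b→12
  n12 'dcbbcb': ·  ←P3
  n13 'db': c→14
  n14 'dbc': a→15
  n15 'dbca': ·  ←P4
  n16 'b': d→17
  n17 'bd': c→18
  n18 'bdc': c→19
  n19 'bdcc': a→20
  n20 'bdcca': b→21
  n21 'bdccab': ·  ←P5

BFS fail/out derivation:
  n1('c'): parent n0 fail=0; on 'c' 0 → fail=0;  out {0}∪∅={0}
  n2('d'): parent n0 fail=0; on 'd' 0 → fail=0;  out ∅∪∅=∅
  n16('b'): parent n0 fail=0; on 'b' 0 → fail=0;  out ∅∪∅=∅
  n3('dd'): parent n2 fail=0; on 'd' 0 → fail=2;  out ∅∪∅=∅
  n6('da'): parent n2 fail=0; on 'a' 0 → fail=0;  out {6}∪∅={6}
  n8('dc'): parent n2 fail=0; on 'c' 0 → fail=1;  out ∅∪{0}={0}
  n13('db'): parent n2 fail=0; on 'b' 0 → fail=16;  out ∅∪∅=∅
  n17('bd'): parent n16 fail=0; on 'd' 0 → fail=2;  out ∅∪∅=∅
  n4('ddd'): parent n3 fail=2; on 'd' 2 → fail=3;  out ∅∪∅=∅
  n7('dab'): parent n6 fail=0; on 'b' 0 → fail=16;  out {2}∪∅={2}
  n9('dcb'): parent n8 fail=1; on 'b' 1→0 → fail=16;  out ∅∪∅=∅
  n14('dbc'): parent n13 fail=16; on 'c' 16→0 → fail=1;  out ∅∪{0}={0}
  n18('bdc'): parent n17 fail=2; on 'c' 2 → fail=8;  out ∅∪{0}={0}
  n5('ddda'): parent n4 fail=3; on 'a' 3→2 → fail=6;  out {1}∪{6}={1,6}
  n10('dcbb'): parent n9 fail=16; on 'b' 16→0 → fail=16;  out ∅∪∅=∅
  n15('dbca'): parent n14 fail=1; on 'a' 1→0 → fail=0;  out {4}∪∅={4}
  n19('bdcc'): parent n18 fail=8; on 'c' 8→1→0 → fail=1;  out ∅∪{0}={0}
  n11('dcbbc'): parent n10 fail=16; on 'c' 16→0 → fail=1;  out ∅∪{0}={0}
  n20('bdcca'): parent n19 fail=1; on 'a' 1→0 → fail=0;  out ∅∪∅=∅
  n12('dcbbcb'): parent n11 fail=1; on 'b' 1→0 → fail=16;  out {3}∪∅={3}
  n21('bdccab'): parent n20 fail=0; on 'b' 0 → fail=16;  out {5}∪∅={5}

Scan:
[0] read 'b'  n0⇒n16
[1] read 'd'  n16⇒n17
[2] read 'a'  n17⇒n6 (fail-walked)  ** P6@[1:2]
[3] read 'b'  n6⇒n7  ** P2@[1:3]
[4] read 'd'  n7⇒n17 (fail-walked)
[5] read 'a'  n17⇒n6 (fail-walked)  ** P6@[4:5]
[6] read 'd'  n6⇒n2 (fail-walked)
[7] read 'd'  n2⇒n3
[8] read 'b'  n3⇒n13 (fail-walked)
[9] read 'b'  n13⇒n16 (fail-walked)
[10] read 'd'  n16⇒n17
[11] read 'b'  n17⇒n13 (fail-walked)
[12] read 'c'  n13⇒n14  ** P0@[12:12]
[13] read 'a'  n14⇒n15  ** P4@[10:13]
[14] read 'c'  n15⇒n1 (fail-walked)  ** P0@[14:14]
[15] read 'd'  n1⇒n2 (fail-walked)
[16] read 'd'  n2⇒n3
[17] read 'd'  n3⇒n4
[18] read 'a'  n4⇒n5  ** P1@[15:18],P6@[17:18]
[19] read 'd'  n5⇒n2 (fail-walked)
[20] read 'a'  n2⇒n6  ** P6@[19:20]
[21] read 'c'  n6⇒n1 (fail-walked)  ** P0@[21:21]
[22] read 'd'  n1⇒n2 (fail-walked)
[23] read 'd'  n2⇒n3
[24] read 'd'  n3⇒n4

Result: [[2,6],[3,2],[5,6],[12,0],[13,4],[14,0],[18,1],[18,6],[20,6],[21,0]]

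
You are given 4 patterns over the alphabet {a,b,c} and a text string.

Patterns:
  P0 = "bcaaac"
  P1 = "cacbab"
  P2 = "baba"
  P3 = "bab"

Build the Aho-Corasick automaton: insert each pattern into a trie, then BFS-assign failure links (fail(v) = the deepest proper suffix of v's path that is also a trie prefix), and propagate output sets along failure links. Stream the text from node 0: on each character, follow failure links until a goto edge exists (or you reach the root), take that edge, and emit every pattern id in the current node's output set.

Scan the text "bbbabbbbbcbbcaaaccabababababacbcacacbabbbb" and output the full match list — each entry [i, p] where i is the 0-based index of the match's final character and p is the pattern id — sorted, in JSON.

Build automaton:
Trie nodes:
  n0 'ε': b→1 c→7
  n1 'b': a→13 c→2
  n2 'bc': a→3
  n3 'bca': a→4
  n4 'bcaa': a→5
  n5 'bcaaa': c→6
  n6 'bcaaac': ·  ←P0
  n7 'c': a→8
  n8 'ca': c→9
  n9 'cac': b→10
  n10 'cacb': a→11
  n11 'cacba': b→12
  n12 'cacbab': ·  ←P1
  n13 'ba': b→14
  n14 'bab': a→15  ←P3
  n15 'baba': ·  ←P2

Failure links (BFS by depth):
  n1('b'): parent n0 fail=0; on 'b' 0 → fail=0;  out ∅∪∅=∅
  n7('c'): parent n0 fail=0; on 'c' 0 → fail=0;  out ∅∪∅=∅
  n2('bc'): parent n1 fail=0; on 'c' 0 → fail=7;  out ∅∪∅=∅
  n8('ca'): parent n7 fail=0; on 'a' 0 → fail=0;  out ∅∪∅=∅
  n13('ba'): parent n1 fail=0; on 'a' 0 → fail=0;  out ∅∪∅=∅
  n3('bca'): parent n2 fail=7; on 'a' 7 → fail=8;  out ∅∪∅=∅
  n9('cac'): parent n8 fail=0; on 'c' 0 → fail=7;  out ∅∪∅=∅
  n14('bab'): parent n13 fail=0; on 'b' 0 → fail=1;  out {3}∪∅={3}
  n4('bcaa'): parent n3 fail=8; on 'a' 8→0 → fail=0;  out ∅∪∅=∅
  n10('cacb'): parent n9 fail=7; on 'b' 7→0 → fail=1;  out ∅∪∅=∅
  n15('baba'): parent n14 fail=1; on 'a' 1 → fail=13;  out {2}∪∅={2}
  n5('bcaaa'): parent n4 fail=0; on 'a' 0 → fail=0;  out ∅∪∅=∅
  n11('cacba'): parent n10 fail=1; on 'a' 1 → fail=13;  out ∅∪∅=∅
  n6('bcaaac'): parent n5 fail=0; on 'c' 0 → fail=7;  out {0}∪∅={0}
  n12('cacbab'): parent n11 fail=13; on 'b' 13 → fail=14;  out {1}∪{3}={1,3}

Text stream:
i=0 'b': node 0→1
i=1 'b': node 1→1 ·f
i=2 'b': node 1→1 ·f
i=3 'a': node 1→13
i=4 'b': node 13→14  → match P3@[2:4]
i=5 'b': node 14→1 ·f
i=6 'b': node 1→1 ·f
i=7 'b': node 1→1 ·f
i=8 'b': node 1→1 ·f
i=9 'c': node 1→2
i=10 'b': node 2→1 ·f
i=11 'b': node 1→1 ·f
i=12 'c': node 1→2
i=13 'a': node 2→3
i=14 'a': node 3→4
i=15 'a': node 4→5
i=16 'c': node 5→6  → match P0@[11:16]
i=17 'c': node 6→7 ·f
i=18 'a': node 7→8
i=19 'b': node 8→1 ·f
i=20 'a': node 1→13
i=21 'b': node 13→14  → match P3@[19:21]
i=22 'a': node 14→15  → match P2@[19:22]
i=23 'b': node 15→14 ·f  → match P3@[21:23]
i=24 'a': node 14→15  → match P2@[21:24]
i=25 'b': node 15→14 ·f  → match P3@[23:25]
i=26 'a': node 14→15  → match P2@[23:26]
i=27 'b': node 15→14 ·f  → match P3@[25:27]
i=28 'a': node 14→15  → match P2@[25:28]
i=29 'c': node 15→7 ·f
i=30 'b': node 7→1 ·f
i=31 'c': node 1→2
i=32 'a': node 2→3
i=33 'c': node 3→9 ·f
i=34 'a': node 9→8 ·f
i=35 'c': node 8→9
i=36 'b': node 9→10
i=37 'a': node 10→11
i=38 'b': node 11→12  → match P1@[33:38],P3@[36:38]
i=39 'b': node 12→1 ·f
i=40 'b': node 1→1 ·f
i=41 'b': node 1→1 ·f

All matches (sorted): [[4,3],[16,0],[21,3],[22,2],[23,3],[24,2],[25,3],[26,2],[27,3],[28,2],[38,1],[38,3]]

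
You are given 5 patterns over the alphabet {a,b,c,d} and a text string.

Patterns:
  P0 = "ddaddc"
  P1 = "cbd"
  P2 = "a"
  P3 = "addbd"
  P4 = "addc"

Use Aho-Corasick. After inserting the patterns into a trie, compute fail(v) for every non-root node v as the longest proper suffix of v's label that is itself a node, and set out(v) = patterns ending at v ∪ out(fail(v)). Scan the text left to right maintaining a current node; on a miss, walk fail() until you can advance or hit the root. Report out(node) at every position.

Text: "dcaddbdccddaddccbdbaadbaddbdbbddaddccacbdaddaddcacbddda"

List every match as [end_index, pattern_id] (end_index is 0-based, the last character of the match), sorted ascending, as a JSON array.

Build:
Trie nodes:
  0='ε' goto a→10 c→7 d→1
  1='d' goto d→2
  2='dd' goto a→3
  3='dda' goto d→4
  4='ddad' goto d→5
  5='ddadd' goto c→6
  6='ddaddc' goto ·  ←P0
  7='c' goto b→8
  8='cb' goto d→9
  9='cbd' goto ·  ←P1
  10='a' goto d→11  ←P2
  11='ad' goto d→12
  12='add' goto b→13 c→15
  13='addb' goto d→14
  14='addbd' goto ·  ←P3
  15='addc' goto ·  ←P4

Failure links (BFS by depth):
  n1('d'): parent n0 fail=0; on 'd' 0 → fail=0;  out ∅∪∅=∅
  n7('c'): parent n0 fail=0; on 'c' 0 → fail=0;  out ∅∪∅=∅
  n10('a'): parent n0 fail=0; on 'a' 0 → fail=0;  out {2}∪∅={2}
  n2('dd'): parent n1 fail=0; on 'd' 0 → fail=1;  out ∅∪∅=∅
  n8('cb'): parent n7 fail=0; on 'b' 0 → fail=0;  out ∅∪∅=∅
  n11('ad'): parent n10 fail=0; on 'd' 0 → fail=1;  out ∅∪∅=∅
  n3('dda'): parent n2 fail=1; on 'a' 1→0 → fail=10;  out ∅∪{2}={2}
  n9('cbd'): parent n8 fail=0; on 'd' 0 → fail=1;  out {1}∪∅={1}
  n12('add'): parent n11 fail=1; on 'd' 1 → fail=2;  out ∅∪∅=∅
  n4('ddad'): parent n3 fail=10; on 'd' 10 → fail=11;  out ∅∪∅=∅
  n13('addb'): parent n12 fail=2; on 'b' 2→1→0 → fail=0;  out ∅∪∅=∅
  n15('addc'): parent n12 fail=2; on 'c' 2→1→0 → fail=7;  out {4}∪∅={4}
  n5('ddadd'): parent n4 fail=11; on 'd' 11 → fail=12;  out ∅∪∅=∅
  n14('addbd'): parent n13 fail=0; on 'd' 0 → fail=1;  out {3}∪∅={3}
  n6('ddaddc'): parent n5 fail=12; on 'c' 12 → fail=15;  out {0}∪{4}={0,4}

Scan:
pos 0 'd': at 1
pos 1 'c': at 7 (via fail)
pos 2 'a': at 10 (via fail)  → match P2@[2:2]
pos 3 'd': at 11
pos 4 'd': at 12
pos 5 'b': at 13
pos 6 'd': at 14  → match P3@[2:6]
pos 7 'c': at 7 (via fail)
pos 8 'c': at 7 (via fail)
pos 9 'd': at 1 (via fail)
pos 10 'd': at 2
pos 11 'a': at 3  → match P2@[11:11]
pos 12 'd': at 4
pos 13 'd': at 5
pos 14 'c': at 6  → match P0@[9:14],P4@[11:14]
pos 15 'c': at 7 (via fail)
pos 16 'b': at 8
pos 17 'd': at 9  → match P1@[15:17]
pos 18 'b': at 0 (via fail)
pos 19 'a': at 10  → match P2@[19:19]
pos 20 'a': at 10 (via fail)  → match P2@[20:20]
pos 21 'd': at 11
pos 22 'b': at 0 (via fail)
pos 23 'a': at 10  → match P2@[23:23]
pos 24 'd': at 11
pos 25 'd': at 12
pos 26 'b': at 13
pos 27 'd': at 14  → match P3@[23:27]
pos 28 'b': at 0 (via fail)
pos 29 'b': at 0
pos 30 'd': at 1
pos 31 'd': at 2
pos 32 'a': at 3  → match P2@[32:32]
pos 33 'd': at 4
pos 34 'd': at 5
pos 35 'c': at 6  → match P0@[30:35],P4@[32:35]
pos 36 'c': at 7 (via fail)
pos 37 'a': at 10 (via fail)  → match P2@[37:37]
pos 38 'c': at 7 (via fail)
pos 39 'b': at 8
pos 40 'd': at 9  → match P1@[38:40]
pos 41 'a': at 10 (via fail)  → match P2@[41:41]
pos 42 'd': at 11
pos 43 'd': at 12
pos 44 'a': at 3 (via fail)  → match P2@[44:44]
pos 45 'd': at 4
pos 46 'd': at 5
pos 47 'c': at 6  → match P0@[42:47],P4@[44:47]
pos 48 'a': at 10 (via fail)  → match P2@[48:48]
pos 49 'c': at 7 (via fail)
pos 50 'b': at 8
pos 51 'd': at 9  → match P1@[49:51]
pos 52 'd': at 2 (via fail)
pos 53 'd': at 2 (via fail)
pos 54 'a': at 3  → match P2@[54:54]

Result: [[2,2],[6,3],[11,2],[14,0],[14,4],[17,1],[19,2],[20,2],[23,2],[27,3],[32,2],[35,0],[35,4],[37,2],[40,1],[41,2],[44,2],[47,0],[47,4],[48,2],[51,1],[54,2]]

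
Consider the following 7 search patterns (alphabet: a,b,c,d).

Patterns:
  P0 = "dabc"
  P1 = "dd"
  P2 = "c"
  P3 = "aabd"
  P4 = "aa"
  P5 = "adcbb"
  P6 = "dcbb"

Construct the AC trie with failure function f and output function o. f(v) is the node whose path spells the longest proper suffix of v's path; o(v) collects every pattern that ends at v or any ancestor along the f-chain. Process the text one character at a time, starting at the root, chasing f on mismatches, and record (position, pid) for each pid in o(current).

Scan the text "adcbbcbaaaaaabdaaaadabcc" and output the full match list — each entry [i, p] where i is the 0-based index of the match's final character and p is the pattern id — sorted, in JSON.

Construct AC machine:
Trie nodes:
  n0 'ε': a→7 c→6 d→1
  n1 'd': a→2 c→15 d→5
  n2 'da': b→3
  n3 'dab': c→4
  n4 'dabc': ·  ←P0
  n5 'dd': ·  ←P1
  n6 'c': ·  ←P2
  n7 'a': a→8 d→11
  n8 'aa': b→9  ←P4
  n9 'aab': d→10
  n10 'aabd': ·  ←P3
  n11 'ad': c→12
  n12 'adc': b→13
  n13 'adcb': b→14
  n14 'adcbb': ·  ←P5
  n15 'dc': b→16
  n16 'dcb': b→17
  n17 'dcbb': ·  ←P6

Failure links (BFS by depth):
  n1('d'): parent n0 fail=0; on 'd' 0 → fail=0;  out ∅∪∅=∅
  n6('c'): parent n0 fail=0; on 'c' 0 → fail=0;  out {2}∪∅={2}
  n7('a'): parent n0 fail=0; on 'a' 0 → fail=0;  out ∅∪∅=∅
  n2('da'): parent n1 fail=0; on 'a' 0 → fail=7;  out ∅∪∅=∅
  n5('dd'): parent n1 fail=0; on 'd' 0 → fail=1;  out {1}∪∅={1}
  n8('aa'): parent n7 fail=0; on 'a' 0 → fail=7;  out {4}∪∅={4}
  n11('ad'): parent n7 fail=0; on 'd' 0 → fail=1;  out ∅∪∅=∅
  n15('dc'): parent n1 fail=0; on 'c' 0 → fail=6;  out ∅∪{2}={2}
  n3('dab'): parent n2 fail=7; on 'b' 7→0 → fail=0;  out ∅∪∅=∅
  n9('aab'): parent n8 fail=7; on 'b' 7→0 → fail=0;  out ∅∪∅=∅
  n12('adc'): parent n11 fail=1; on 'c' 1 → fail=15;  out ∅∪{2}={2}
  n16('dcb'): parent n15 fail=6; on 'b' 6→0 → fail=0;  out ∅∪∅=∅
  n4('dabc'): parent n3 fail=0; on 'c' 0 → fail=6;  out {0}∪{2}={0,2}
  n10('aabd'): parent n9 fail=0; on 'd' 0 → fail=1;  out {3}∪∅={3}
  n13('adcb'): parent n12 fail=15; on 'b' 15 → fail=16;  out ∅∪∅=∅
  n17('dcbb'): parent n16 fail=0; on 'b' 0 → fail=0;  out {6}∪∅={6}
  n14('adcbb'): parent n13 fail=16; on 'b' 16 → fail=17;  out {5}∪{6}={5,6}

Run:
i=0 'a': node 0→7
i=1 'd': node 7→11
i=2 'c': node 11→12  emit P2@[2:2]
i=3 'b': node 12→13
i=4 'b': node 13→14  emit P5@[0:4],P6@[1:4]
i=5 'c': node 14→6 (fail-walked)  emit P2@[5:5]
i=6 'b': node 6→0 (fail-walked)
i=7 'a': node 0→7
i=8 'a': node 7→8  emit P4@[7:8]
i=9 'a': node 8→8 (fail-walked)  emit P4@[8:9]
i=10 'a': node 8→8 (fail-walked)  emit P4@[9:10]
i=11 'a': node 8→8 (fail-walked)  emit P4@[10:11]
i=12 'a': node 8→8 (fail-walked)  emit P4@[11:12]
i=13 'b': node 8→9
i=14 'd': node 9→10  emit P3@[11:14]
i=15 'a': node 10→2 (fail-walked)
i=16 'a': node 2→8 (fail-walked)  emit P4@[15:16]
i=17 'a': node 8→8 (fail-walked)  emit P4@[16:17]
i=18 'a': node 8→8 (fail-walked)  emit P4@[17:18]
i=19 'd': node 8→11 (fail-walked)
i=20 'a': node 11→2 (fail-walked)
i=21 'b': node 2→3
i=22 'c': node 3→4  emit P0@[19:22],P2@[22:22]
i=23 'c': node 4→6 (fail-walked)  emit P2@[23:23]

All matches (sorted): [[2,2],[4,5],[4,6],[5,2],[8,4],[9,4],[10,4],[11,4],[12,4],[14,3],[16,4],[17,4],[18,4],[22,0],[22,2],[23,2]]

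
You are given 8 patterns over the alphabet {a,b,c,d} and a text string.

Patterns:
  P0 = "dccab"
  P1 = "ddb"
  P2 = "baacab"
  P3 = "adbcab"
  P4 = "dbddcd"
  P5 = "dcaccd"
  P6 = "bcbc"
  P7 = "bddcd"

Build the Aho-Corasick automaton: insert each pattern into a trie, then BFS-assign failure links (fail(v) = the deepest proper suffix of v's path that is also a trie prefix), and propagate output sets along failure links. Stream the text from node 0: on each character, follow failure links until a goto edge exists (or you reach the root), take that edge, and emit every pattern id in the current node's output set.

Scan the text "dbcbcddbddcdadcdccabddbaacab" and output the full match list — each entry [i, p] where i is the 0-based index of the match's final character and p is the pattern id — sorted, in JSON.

Build automaton:
Trie nodes:
  n0 'ε': a→14 b→8 d→1
  n1 'd': b→20 c→2 d→6
  n2 'dc': a→25 c→3
  n3 'dcc': a→4
  n4 'dcca': b→5
  n5 'dccab': ·  [P0 ends]
  n6 'dd': b→7
  n7 'ddb': ·  [P1 ends]
  n8 'b': a→9 c→29 d→32
  n9 'ba': a→10
  n10 'baa': c→11
  n11 'baac': a→12
  n12 'baaca': b→13
  n13 'baacab': ·  [P2 ends]
  n14 'a': d→15
  n15 'ad': b→16
  n16 'adb': c→17
  n17 'adbc': a→18
  n18 'adbca': b→19
  n19 'adbcab': ·  [P3 ends]
  n20 'db': d→21
  n21 'dbd': d→22
  n22 'dbdd': c→23
  n23 'dbddc': d→24
  n24 'dbddcd': ·  [P4 ends]
  n25 'dca': c→26
  n26 'dcac': c→27
  n27 'dcacc': d→28
  n28 'dcaccd': ·  [P5 ends]
  n29 'bc': b→30
  n30 'bcb': c→31
  n31 'bcbc': ·  [P6 ends]
  n32 'bd': d→33
  n33 'bdd': c→34
  n34 'bddc': d→35
  n35 'bddcd': ·  [P7 ends]

BFS fail/out derivation:
  n1('d'): parent n0 fail=0; on 'd' 0 → fail=0;  out ∅∪∅=∅
  n8('b'): parent n0 fail=0; on 'b' 0 → fail=0;  out ∅∪∅=∅
  n14('a'): parent n0 fail=0; on 'a' 0 → fail=0;  out ∅∪∅=∅
  n2('dc'): parent n1 fail=0; on 'c' 0 → fail=0;  out ∅∪∅=∅
  n6('dd'): parent n1 fail=0; on 'd' 0 → fail=1;  out ∅∪∅=∅
  n9('ba'): parent n8 fail=0; on 'a' 0 → fail=14;  out ∅∪∅=∅
  n15('ad'): parent n14 fail=0; on 'd' 0 → fail=1;  out ∅∪∅=∅
  n20('db'): parent n1 fail=0; on 'b' 0 → fail=8;  out ∅∪∅=∅
  n29('bc'): parent n8 fail=0; on 'c' 0 → fail=0;  out ∅∪∅=∅
  n32('bd'): parent n8 fail=0; on 'd' 0 → fail=1;  out ∅∪∅=∅
  n3('dcc'): parent n2 fail=0; on 'c' 0 → fail=0;  out ∅∪∅=∅
  n7('ddb'): parent n6 fail=1; on 'b' 1 → fail=20;  out {1}∪∅={1}
  n10('baa'): parent n9 fail=14; on 'a' 14→0 → fail=14;  out ∅∪∅=∅
  n16('adb'): parent n15 fail=1; on 'b' 1 → fail=20;  out ∅∪∅=∅
  n21('dbd'): parent n20 fail=8; on 'd' 8 → fail=32;  out ∅∪∅=∅
  n25('dca'): parent n2 fail=0; on 'a' 0 → fail=14;  out ∅∪∅=∅
  n30('bcb'): parent n29 fail=0; on 'b' 0 → fail=8;  out ∅∪∅=∅
  n33('bdd'): parent n32 fail=1; on 'd' 1 → fail=6;  out ∅∪∅=∅
  n4('dcca'): parent n3 fail=0; on 'a' 0 → fail=14;  out ∅∪∅=∅
  n11('baac'): parent n10 fail=14; on 'c' 14→0 → fail=0;  out ∅∪∅=∅
  n17('adbc'): parent n16 fail=20; on 'c' 20→8 → fail=29;  out ∅∪∅=∅
  n22('dbdd'): parent n21 fail=32; on 'd' 32 → fail=33;  out ∅∪∅=∅
  n26('dcac'): parent n25 fail=14; on 'c' 14→0 → fail=0;  out ∅∪∅=∅
  n31('bcbc'): parent n30 fail=8; on 'c' 8 → fail=29;  out {6}∪∅={6}
  n34('bddc'): parent n33 fail=6; on 'c' 6→1 → fail=2;  out ∅∪∅=∅
  n5('dccab'): parent n4 fail=14; on 'b' 14→0 → fail=8;  out {0}∪∅={0}
  n12('baaca'): parent n11 fail=0; on 'a' 0 → fail=14;  out ∅∪∅=∅
  n18('adbca'): parent n17 fail=29; on 'a' 29→0 → fail=14;  out ∅∪∅=∅
  n23('dbddc'): parent n22 fail=33; on 'c' 33 → fail=34;  out ∅∪∅=∅
  n27('dcacc'): parent n26 fail=0; on 'c' 0 → fail=0;  out ∅∪∅=∅
  n35('bddcd'): parent n34 fail=2; on 'd' 2→0 → fail=1;  out {7}∪∅={7}
  n13('baacab'): parent n12 fail=14; on 'b' 14→0 → fail=8;  out {2}∪∅={2}
  n19('adbcab'): parent n18 fail=14; on 'b' 14→0 → fail=8;  out {3}∪∅={3}
  n24('dbddcd'): parent n23 fail=34; on 'd' 34 → fail=35;  out {4}∪{7}={4,7}
  n28('dcaccd'): parent n27 fail=0; on 'd' 0 → fail=1;  out {5}∪∅={5}

Run:
pos 0 'd': at 1
pos 1 'b': at 20
pos 2 'c': at 29 (fail-walked)
pos 3 'b': at 30
pos 4 'c': at 31  ** P6@[1:4]
pos 5 'd': at 1 (fail-walked)
pos 6 'd': at 6
pos 7 'b': at 7  ** P1@[5:7]
pos 8 'd': at 21 (fail-walked)
pos 9 'd': at 22
pos 10 'c': at 23
pos 11 'd': at 24  ** P4@[6:11],P7@[7:11]
pos 12 'a': at 14 (fail-walked)
pos 13 'd': at 15
pos 14 'c': at 2 (fail-walked)
pos 15 'd': at 1 (fail-walked)
pos 16 'c': at 2
pos 17 'c': at 3
pos 18 'a': at 4
pos 19 'b': at 5  ** P0@[15:19]
pos 20 'd': at 32 (fail-walked)
pos 21 'd': at 33
pos 22 'b': at 7 (fail-walked)  ** P1@[20:22]
pos 23 'a': at 9 (fail-walked)
pos 24 'a': at 10
pos 25 'c': at 11
pos 26 'a': at 12
pos 27 'b': at 13  ** P2@[22:27]

Matches: [[4,6],[7,1],[11,4],[11,7],[19,0],[22,1],[27,2]]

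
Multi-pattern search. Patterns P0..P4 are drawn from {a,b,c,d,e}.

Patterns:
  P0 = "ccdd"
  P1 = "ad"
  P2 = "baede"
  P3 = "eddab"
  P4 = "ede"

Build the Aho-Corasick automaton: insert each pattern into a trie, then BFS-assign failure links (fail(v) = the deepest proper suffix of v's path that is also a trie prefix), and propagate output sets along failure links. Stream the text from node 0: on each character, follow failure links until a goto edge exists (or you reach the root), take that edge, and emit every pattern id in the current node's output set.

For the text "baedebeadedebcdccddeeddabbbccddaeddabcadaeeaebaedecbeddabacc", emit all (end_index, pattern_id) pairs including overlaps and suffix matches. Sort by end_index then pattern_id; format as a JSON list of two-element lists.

Build:
Trie (insert patterns):
  n0 'ε': a→5 b→7 c→1 e→12
  n1 'c': c→2
  n2 'cc': d→3
  n3 'ccd': d→4
  n4 'ccdd': ·  ←P0
  n5 'a': d→6
  n6 'ad': ·  ←P1
  n7 'b': a→8
  n8 'ba': e→9
  n9 'bae': d→10
  n10 'baed': e→11
  n11 'baede': ·  ←P2
  n12 'e': d→13
  n13 'ed': d→14 e→17
  n14 'edd': a→15
  n15 'edda': b→16
  n16 'eddab': ·  ←P3
  n17 'ede': ·  ←P4

Failure links (BFS by depth):
  n1('c'): parent n0 fail=0; on 'c' 0 → fail=0;  out ∅∪∅=∅
  n5('a'): parent n0 fail=0; on 'a' 0 → fail=0;  out ∅∪∅=∅
  n7('b'): parent n0 fail=0; on 'b' 0 → fail=0;  out ∅∪∅=∅
  n12('e'): parent n0 fail=0; on 'e' 0 → fail=0;  out ∅∪∅=∅
  n2('cc'): parent n1 fail=0; on 'c' 0 → fail=1;  out ∅∪∅=∅
  n6('ad'): parent n5 fail=0; on 'd' 0 → fail=0;  out {1}∪∅={1}
  n8('ba'): parent n7 fail=0; on 'a' 0 → fail=5;  out ∅∪∅=∅
  n13('ed'): parent n12 fail=0; on 'd' 0 → fail=0;  out ∅∪∅=∅
  n3('ccd'): parent n2 fail=1; on 'd' 1→0 → fail=0;  out ∅∪∅=∅
  n9('bae'): parent n8 fail=5; on 'e' 5→0 → fail=12;  out ∅∪∅=∅
  n14('edd'): parent n13 fail=0; on 'd' 0 → fail=0;  out ∅∪∅=∅
  n17('ede'): parent n13 fail=0; on 'e' 0 → fail=12;  out {4}∪∅={4}
  n4('ccdd'): parent n3 fail=0; on 'd' 0 → fail=0;  out {0}∪∅={0}
  n10('baed'): parent n9 fail=12; on 'd' 12 → fail=13;  out ∅∪∅=∅
  n15('edda'): parent n14 fail=0; on 'a' 0 → fail=5;  out ∅∪∅=∅
  n11('baede'): parent n10 fail=13; on 'e' 13 → fail=17;  out {2}∪{4}={2,4}
  n16('eddab'): parent n15 fail=5; on 'b' 5→0 → fail=7;  out {3}∪∅={3}

Run:
i=0 'b': node 0→7
i=1 'a': node 7→8
i=2 'e': node 8→9
i=3 'd': node 9→10
i=4 'e': node 10→11  emit P2@[0:4],P4@[2:4]
i=5 'b': node 11→7 ·f
i=6 'e': node 7→12 ·f
i=7 'a': node 12→5 ·f
i=8 'd': node 5→6  emit P1@[7:8]
i=9 'e': node 6→12 ·f
i=10 'd': node 12→13
i=11 'e': node 13→17  emit P4@[9:11]
i=12 'b': node 17→7 ·f
i=13 'c': node 7→1 ·f
i=14 'd': node 1→0 ·f
i=15 'c': node 0→1
i=16 'c': node 1→2
i=17 'd': node 2→3
i=18 'd': node 3→4  emit P0@[15:18]
i=19 'e': node 4→12 ·f
i=20 'e': node 12→12 ·f
i=21 'd': node 12→13
i=22 'd': node 13→14
i=23 'a': node 14→15
i=24 'b': node 15→16  emit P3@[20:24]
i=25 'b': node 16→7 ·f
i=26 'b': node 7→7 ·f
i=27 'c': node 7→1 ·f
i=28 'c': node 1→2
i=29 'd': node 2→3
i=30 'd': node 3→4  emit P0@[27:30]
i=31 'a': node 4→5 ·f
i=32 'e': node 5→12 ·f
i=33 'd': node 12→13
i=34 'd': node 13→14
i=35 'a': node 14→15
i=36 'b': node 15→16  emit P3@[32:36]
i=37 'c': node 16→1 ·f
i=38 'a': node 1→5 ·f
i=39 'd': node 5→6  emit P1@[38:39]
i=40 'a': node 6→5 ·f
i=41 'e': node 5→12 ·f
i=42 'e': node 12→12 ·f
i=43 'a': node 12→5 ·f
i=44 'e': node 5→12 ·f
i=45 'b': node 12→7 ·f
i=46 'a': node 7→8
i=47 'e': node 8→9
i=48 'd': node 9→10
i=49 'e': node 10→11  emit P2@[45:49],P4@[47:49]
i=50 'c': node 11→1 ·f
i=51 'b': node 1→7 ·f
i=52 'e': node 7→12 ·f
i=53 'd': node 12→13
i=54 'd': node 13→14
i=55 'a': node 14→15
i=56 'b': node 15→16  emit P3@[52:56]
i=57 'a': node 16→8 ·f
i=58 'c': node 8→1 ·f
i=59 'c': node 1→2

All matches (sorted): [[4,2],[4,4],[8,1],[11,4],[18,0],[24,3],[30,0],[36,3],[39,1],[49,2],[49,4],[56,3]]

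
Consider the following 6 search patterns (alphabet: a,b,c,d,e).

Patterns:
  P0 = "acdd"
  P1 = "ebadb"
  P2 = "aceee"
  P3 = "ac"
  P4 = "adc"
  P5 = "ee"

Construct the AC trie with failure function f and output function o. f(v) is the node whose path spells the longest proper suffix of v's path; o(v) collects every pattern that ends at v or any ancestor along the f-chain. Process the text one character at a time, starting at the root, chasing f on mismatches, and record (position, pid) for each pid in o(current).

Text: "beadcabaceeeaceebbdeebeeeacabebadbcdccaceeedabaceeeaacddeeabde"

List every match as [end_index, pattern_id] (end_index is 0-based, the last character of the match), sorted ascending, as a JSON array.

Construct AC machine:
Trie (insert patterns):
  0='ε' goto a→1 e→5
  1='a' goto c→2 d→13
  2='ac' goto d→3 e→10  [P3 ends]
  3='acd' goto d→4
  4='acdd' goto ·  [P0 ends]
  5='e' goto b→6 e→15
  6='eb' goto a→7
  7='eba' goto d→8
  8='ebad' goto b→9
  9='ebadb' goto ·  [P1 ends]
  10='ace' goto e→11
  11='acee' goto e→12
  12='aceee' goto ·  [P2 ends]
  13='ad' goto c→14
  14='adc' goto ·  [P4 ends]
  15='ee' goto ·  [P5 ends]

BFS fail/out derivation:
  n1('a'): parent n0 fail=0; on 'a' 0 → fail=0;  out ∅∪∅=∅
  n5('e'): parent n0 fail=0; on 'e' 0 → fail=0;  out ∅∪∅=∅
  n2('ac'): parent n1 fail=0; on 'c' 0 → fail=0;  out {3}∪∅={3}
  n6('eb'): parent n5 fail=0; on 'b' 0 → fail=0;  out ∅∪∅=∅
  n13('ad'): parent n1 fail=0; on 'd' 0 → fail=0;  out ∅∪∅=∅
  n15('ee'): parent n5 fail=0; on 'e' 0 → fail=5;  out {5}∪∅={5}
  n3('acd'): parent n2 fail=0; on 'd' 0 → fail=0;  out ∅∪∅=∅
  n7('eba'): parent n6 fail=0; on 'a' 0 → fail=1;  out ∅∪∅=∅
  n10('ace'): parent n2 fail=0; on 'e' 0 → fail=5;  out ∅∪∅=∅
  n14('adc'): parent n13 fail=0; on 'c' 0 → fail=0;  out {4}∪∅={4}
  n4('acdd'): parent n3 fail=0; on 'd' 0 → fail=0;  out {0}∪∅={0}
  n8('ebad'): parent n7 fail=1; on 'd' 1 → fail=13;  out ∅∪∅=∅
  n11('acee'): parent n10 fail=5; on 'e' 5 → fail=15;  out ∅∪{5}={5}
  n9('ebadb'): parent n8 fail=13; on 'b' 13→0 → fail=0;  out {1}∪∅={1}
  n12('aceee'): parent n11 fail=15; on 'e' 15→5 → fail=15;  out {2}∪{5}={2,5}

Scan:
[0] read 'b'  n0⇒n0
[1] read 'e'  n0⇒n5
[2] read 'a'  n5⇒n1 ·f
[3] read 'd'  n1⇒n13
[4] read 'c'  n13⇒n14  ** P4@[2:4]
[5] read 'a'  n14⇒n1 ·f
[6] read 'b'  n1⇒n0 ·f
[7] read 'a'  n0⇒n1
[8] read 'c'  n1⇒n2  ** P3@[7:8]
[9] read 'e'  n2⇒n10
[10] read 'e'  n10⇒n11  ** P5@[9:10]
[11] read 'e'  n11⇒n12  ** P2@[7:11],P5@[10:11]
[12] read 'a'  n12⇒n1 ·f
[13] read 'c'  n1⇒n2  ** P3@[12:13]
[14] read 'e'  n2⇒n10
[15] read 'e'  n10⇒n11  ** P5@[14:15]
[16] read 'b'  n11⇒n6 ·f
[17] read 'b'  n6⇒n0 ·f
[18] read 'd'  n0⇒n0
[19] read 'e'  n0⇒n5
[20] read 'e'  n5⇒n15  ** P5@[19:20]
[21] read 'b'  n15⇒n6 ·f
[22] read 'e'  n6⇒n5 ·f
[23] read 'e'  n5⇒n15  ** P5@[22:23]
[24] read 'e'  n15⇒n15 ·f  ** P5@[23:24]
[25] read 'a'  n15⇒n1 ·f
[26] read 'c'  n1⇒n2  ** P3@[25:26]
[27] read 'a'  n2⇒n1 ·f
[28] read 'b'  n1⇒n0 ·f
[29] read 'e'  n0⇒n5
[30] read 'b'  n5⇒n6
[31] read 'a'  n6⇒n7
[32] read 'd'  n7⇒n8
[33] read 'b'  n8⇒n9  ** P1@[29:33]
[34] read 'c'  n9⇒n0 ·f
[35] read 'd'  n0⇒n0
[36] read 'c'  n0⇒n0
[37] read 'c'  n0⇒n0
[38] read 'a'  n0⇒n1
[39] read 'c'  n1⇒n2  ** P3@[38:39]
[40] read 'e'  n2⇒n10
[41] read 'e'  n10⇒n11  ** P5@[40:41]
[42] read 'e'  n11⇒n12  ** P2@[38:42],P5@[41:42]
[43] read 'd'  n12⇒n0 ·f
[44] read 'a'  n0⇒n1
[45] read 'b'  n1⇒n0 ·f
[46] read 'a'  n0⇒n1
[47] read 'c'  n1⇒n2  ** P3@[46:47]
[48] read 'e'  n2⇒n10
[49] read 'e'  n10⇒n11  ** P5@[48:49]
[50] read 'e'  n11⇒n12  ** P2@[46:50],P5@[49:50]
[51] read 'a'  n12⇒n1 ·f
[52] read 'a'  n1⇒n1 ·f
[53] read 'c'  n1⇒n2  ** P3@[52:53]
[54] read 'd'  n2⇒n3
[55] read 'd'  n3⇒n4  ** P0@[52:55]
[56] read 'e'  n4⇒n5 ·f
[57] read 'e'  n5⇒n15  ** P5@[56:57]
[58] read 'a'  n15⇒n1 ·f
[59] read 'b'  n1⇒n0 ·f
[60] read 'd'  n0⇒n0
[61] read 'e'  n0⇒n5

Result: [[4,4],[8,3],[10,5],[11,2],[11,5],[13,3],[15,5],[20,5],[23,5],[24,5],[26,3],[33,1],[39,3],[41,5],[42,2],[42,5],[47,3],[49,5],[50,2],[50,5],[53,3],[55,0],[57,5]]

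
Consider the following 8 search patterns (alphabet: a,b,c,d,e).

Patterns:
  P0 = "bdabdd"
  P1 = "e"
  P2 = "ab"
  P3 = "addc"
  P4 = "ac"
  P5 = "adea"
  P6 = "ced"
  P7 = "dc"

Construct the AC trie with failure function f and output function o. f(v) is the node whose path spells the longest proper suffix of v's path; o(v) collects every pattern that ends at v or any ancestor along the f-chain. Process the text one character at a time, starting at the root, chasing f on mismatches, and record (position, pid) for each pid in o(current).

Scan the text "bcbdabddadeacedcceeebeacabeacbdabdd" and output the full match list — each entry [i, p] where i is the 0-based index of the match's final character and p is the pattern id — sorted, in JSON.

Build automaton:
Trie (insert patterns):
  n0 'ε': a→8 b→1 c→16 d→19 e→7
  n1 'b': d→2
  n2 'bd': a→3
  n3 'bda': b→4
  n4 'bdab': d→5
  n5 'bdabd': d→6
  n6 'bdabdd': ·  ←P0
  n7 'e': ·  ←P1
  n8 'a': b→9 c→13 d→10
  n9 'ab': ·  ←P2
  n10 'ad': d→11 e→14
  n11 'add': c→12
  n12 'addc': ·  ←P3
  n13 'ac': ·  ←P4
  n14 'ade': a→15
  n15 'adea': ·  ←P5
  n16 'c': e→17
  n17 'ce': d→18
  n18 'ced': ·  ←P6
  n19 'd': c→20
  n20 'dc': ·  ←P7

Failure links (BFS by depth):
  n1('b'): parent n0 fail=0; on 'b' 0 → fail=0;  out ∅∪∅=∅
  n7('e'): parent n0 fail=0; on 'e' 0 → fail=0;  out {1}∪∅={1}
  n8('a'): parent n0 fail=0; on 'a' 0 → fail=0;  out ∅∪∅=∅
  n16('c'): parent n0 fail=0; on 'c' 0 → fail=0;  out ∅∪∅=∅
  n19('d'): parent n0 fail=0; on 'd' 0 → fail=0;  out ∅∪∅=∅
  n2('bd'): parent n1 fail=0; on 'd' 0 → fail=19;  out ∅∪∅=∅
  n9('ab'): parent n8 fail=0; on 'b' 0 → fail=1;  out {2}∪∅={2}
  n10('ad'): parent n8 fail=0; on 'd' 0 → fail=19;  out ∅∪∅=∅
  n13('ac'): parent n8 fail=0; on 'c' 0 → fail=16;  out {4}∪∅={4}
  n17('ce'): parent n16 fail=0; on 'e' 0 → fail=7;  out ∅∪{1}={1}
  n20('dc'): parent n19 fail=0; on 'c' 0 → fail=16;  out {7}∪∅={7}
  n3('bda'): parent n2 fail=19; on 'a' 19→0 → fail=8;  out ∅∪∅=∅
  n11('add'): parent n10 fail=19; on 'd' 19→0 → fail=19;  out ∅∪∅=∅
  n14('ade'): parent n10 fail=19; on 'e' 19→0 → fail=7;  out ∅∪{1}={1}
  n18('ced'): parent n17 fail=7; on 'd' 7→0 → fail=19;  out {6}∪∅={6}
  n4('bdab'): parent n3 fail=8; on 'b' 8 → fail=9;  out ∅∪{2}={2}
  n12('addc'): parent n11 fail=19; on 'c' 19 → fail=20;  out {3}∪{7}={3,7}
  n15('adea'): parent n14 fail=7; on 'a' 7→0 → fail=8;  out {5}∪∅={5}
  n5('bdabd'): parent n4 fail=9; on 'd' 9→1 → fail=2;  out ∅∪∅=∅
  n6('bdabdd'): parent n5 fail=2; on 'd' 2→19→0 → fail=19;  out {0}∪∅={0}

Run:
pos 0 'b': at 1
pos 1 'c': at 16 (fail-walked)
pos 2 'b': at 1 (fail-walked)
pos 3 'd': at 2
pos 4 'a': at 3
pos 5 'b': at 4  emit P2@[4:5]
pos 6 'd': at 5
pos 7 'd': at 6  emit P0@[2:7]
pos 8 'a': at 8 (fail-walked)
pos 9 'd': at 10
pos 10 'e': at 14  emit P1@[10:10]
pos 11 'a': at 15  emit P5@[8:11]
pos 12 'c': at 13 (fail-walked)  emit P4@[11:12]
pos 13 'e': at 17 (fail-walked)  emit P1@[13:13]
pos 14 'd': at 18  emit P6@[12:14]
pos 15 'c': at 20 (fail-walked)  emit P7@[14:15]
pos 16 'c': at 16 (fail-walked)
pos 17 'e': at 17  emit P1@[17:17]
pos 18 'e': at 7 (fail-walked)  emit P1@[18:18]
pos 19 'e': at 7 (fail-walked)  emit P1@[19:19]
pos 20 'b': at 1 (fail-walked)
pos 21 'e': at 7 (fail-walked)  emit P1@[21:21]
pos 22 'a': at 8 (fail-walked)
pos 23 'c': at 13  emit P4@[22:23]
pos 24 'a': at 8 (fail-walked)
pos 25 'b': at 9  emit P2@[24:25]
pos 26 'e': at 7 (fail-walked)  emit P1@[26:26]
pos 27 'a': at 8 (fail-walked)
pos 28 'c': at 13  emit P4@[27:28]
pos 29 'b': at 1 (fail-walked)
pos 30 'd': at 2
pos 31 'a': at 3
pos 32 'b': at 4  emit P2@[31:32]
pos 33 'd': at 5
pos 34 'd': at 6  emit P0@[29:34]

Matches: [[5,2],[7,0],[10,1],[11,5],[12,4],[13,1],[14,6],[15,7],[17,1],[18,1],[19,1],[21,1],[23,4],[25,2],[26,1],[28,4],[32,2],[34,0]]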